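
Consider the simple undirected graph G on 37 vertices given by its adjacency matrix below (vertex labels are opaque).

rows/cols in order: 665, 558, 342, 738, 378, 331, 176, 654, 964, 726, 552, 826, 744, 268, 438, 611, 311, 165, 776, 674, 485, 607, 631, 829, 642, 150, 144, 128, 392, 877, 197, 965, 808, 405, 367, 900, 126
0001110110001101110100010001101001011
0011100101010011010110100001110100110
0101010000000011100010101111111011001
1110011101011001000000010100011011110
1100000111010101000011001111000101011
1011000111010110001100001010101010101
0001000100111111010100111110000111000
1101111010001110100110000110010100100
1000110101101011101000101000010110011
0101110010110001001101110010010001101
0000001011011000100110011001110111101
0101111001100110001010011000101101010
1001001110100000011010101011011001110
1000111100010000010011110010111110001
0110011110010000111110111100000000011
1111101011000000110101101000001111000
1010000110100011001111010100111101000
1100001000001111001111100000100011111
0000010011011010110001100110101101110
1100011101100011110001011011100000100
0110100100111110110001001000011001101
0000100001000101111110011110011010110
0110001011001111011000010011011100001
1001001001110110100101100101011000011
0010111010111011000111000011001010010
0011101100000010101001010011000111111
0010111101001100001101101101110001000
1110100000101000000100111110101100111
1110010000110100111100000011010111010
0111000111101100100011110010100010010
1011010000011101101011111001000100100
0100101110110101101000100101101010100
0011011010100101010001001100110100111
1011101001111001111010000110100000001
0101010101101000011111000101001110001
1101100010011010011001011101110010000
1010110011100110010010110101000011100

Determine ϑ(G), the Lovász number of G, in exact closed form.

N(405) = {665, 342, 738, 378, 176, 726, 552, 826, 744, 611, 311, 165, 776, 485, 150, 144, 392, 126}, |N(405)| = 18.
deg(611) = 18; N(611) = {665, 558, 342, 738, 378, 176, 964, 726, 311, 165, 674, 607, 631, 642, 197, 965, 808, 405}.
Vertex 900 has 18 neighbors: 665, 558, 738, 378, 964, 826, 744, 438, 165, 776, 607, 829, 642, 150, 128, 392, 877, 808.
N(642) = {342, 378, 331, 176, 964, 552, 826, 744, 438, 611, 674, 485, 607, 144, 128, 197, 808, 900}, |N(642)| = 18.
18-regular, N=37; SR(37,18,8,9) — a Paley graph.
A has 3 distinct eigenvalues ≈ [18.0, 2.5414, -3.5414].
λ_max=18, λ_min=-sqrt(37)/2 - 1/2; ϑ = −37·λ_min/(λ_max−λ_min) = sqrt(37).
Numerically 6.0827625.

sqrt(37)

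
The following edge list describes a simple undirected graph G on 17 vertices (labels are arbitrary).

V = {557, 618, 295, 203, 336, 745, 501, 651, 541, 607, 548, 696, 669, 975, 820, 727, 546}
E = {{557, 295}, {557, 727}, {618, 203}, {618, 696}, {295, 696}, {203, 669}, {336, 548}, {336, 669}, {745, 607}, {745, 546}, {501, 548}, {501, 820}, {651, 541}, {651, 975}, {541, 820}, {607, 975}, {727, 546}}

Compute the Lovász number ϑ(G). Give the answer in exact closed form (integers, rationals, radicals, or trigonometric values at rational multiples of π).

17*cos(pi/17)/(cos(pi/17) + 1)

N(745) = {607, 546}, |N(745)| = 2.
N(541) = {651, 820}, |N(541)| = 2.
N(546) = {745, 727}, |N(546)| = 2.
Vertex 651 has 2 neighbors: 541, 975.
Every vertex has degree 2 (N=17); this is C_{17}, the 17-cycle.
The 9 distinct eigenvalues: [2.0, 1.86494, 1.47802, 0.89148, 0.18454, -0.54733, -1.20527, -1.70043, -1.96595].
−17·(-2*cos(pi/17)) / ((2)−(-2*cos(pi/17))) = 17*cos(pi/17)/(cos(pi/17) + 1) = ϑ(G).
≈ 8.4270143 (to 7 d.p.).
8 ≤ 17*cos(pi/17)/(cos(pi/17) + 1) ≤ 9: both strict.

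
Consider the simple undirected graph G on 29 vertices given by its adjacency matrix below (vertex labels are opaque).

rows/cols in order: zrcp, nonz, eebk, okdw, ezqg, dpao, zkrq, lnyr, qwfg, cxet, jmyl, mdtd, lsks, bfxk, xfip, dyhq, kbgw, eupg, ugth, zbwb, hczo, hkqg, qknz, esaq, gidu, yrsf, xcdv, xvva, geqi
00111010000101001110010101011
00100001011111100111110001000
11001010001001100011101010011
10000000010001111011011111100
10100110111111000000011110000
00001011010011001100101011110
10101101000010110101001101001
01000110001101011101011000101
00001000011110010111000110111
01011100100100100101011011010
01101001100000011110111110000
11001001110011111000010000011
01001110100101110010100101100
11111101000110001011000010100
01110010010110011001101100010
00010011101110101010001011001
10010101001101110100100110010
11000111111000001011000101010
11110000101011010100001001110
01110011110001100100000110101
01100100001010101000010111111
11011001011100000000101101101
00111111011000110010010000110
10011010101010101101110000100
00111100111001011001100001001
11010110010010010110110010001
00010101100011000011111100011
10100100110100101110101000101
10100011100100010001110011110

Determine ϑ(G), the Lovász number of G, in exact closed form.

N(xfip) = {nonz, eebk, okdw, zkrq, cxet, mdtd, lsks, dyhq, kbgw, zbwb, hczo, qknz, esaq, xvva}, |N(xfip)| = 14.
Vertex eupg has 14 neighbors: zrcp, nonz, dpao, zkrq, lnyr, qwfg, cxet, jmyl, kbgw, ugth, zbwb, esaq, yrsf, xvva.
N(cxet) = {nonz, okdw, ezqg, dpao, qwfg, mdtd, xfip, eupg, zbwb, hkqg, qknz, gidu, yrsf, xvva}, |N(cxet)| = 14.
Vertex dyhq has 14 neighbors: okdw, zkrq, lnyr, qwfg, jmyl, mdtd, lsks, xfip, kbgw, ugth, qknz, gidu, yrsf, geqi.
Regular of degree 14 on 29 vertices: SR(29,14,6,7) — a Paley graph.
A has 3 distinct eigenvalues ≈ [14.0, 2.19258, -3.19258].
λ_max=14, λ_min=-sqrt(29)/2 - 1/2; ϑ = −29·λ_min/(λ_max−λ_min) = sqrt(29).
Numerically 5.3851648.

sqrt(29)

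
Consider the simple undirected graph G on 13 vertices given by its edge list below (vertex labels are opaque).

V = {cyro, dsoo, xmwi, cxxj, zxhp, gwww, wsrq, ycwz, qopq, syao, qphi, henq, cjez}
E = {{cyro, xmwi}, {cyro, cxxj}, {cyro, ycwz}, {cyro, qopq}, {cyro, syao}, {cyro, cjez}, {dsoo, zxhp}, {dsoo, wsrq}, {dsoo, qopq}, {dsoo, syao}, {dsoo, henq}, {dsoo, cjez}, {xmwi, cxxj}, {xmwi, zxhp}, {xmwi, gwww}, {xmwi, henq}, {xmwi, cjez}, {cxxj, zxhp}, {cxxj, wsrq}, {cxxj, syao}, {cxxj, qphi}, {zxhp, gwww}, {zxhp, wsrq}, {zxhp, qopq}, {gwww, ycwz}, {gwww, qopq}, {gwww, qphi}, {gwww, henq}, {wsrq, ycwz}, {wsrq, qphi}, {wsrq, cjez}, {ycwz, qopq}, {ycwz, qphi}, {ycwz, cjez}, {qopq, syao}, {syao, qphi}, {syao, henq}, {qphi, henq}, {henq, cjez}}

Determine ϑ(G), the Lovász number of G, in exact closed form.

sqrt(13)

N(henq) = {dsoo, xmwi, gwww, syao, qphi, cjez}, |N(henq)| = 6.
N(zxhp) = {dsoo, xmwi, cxxj, gwww, wsrq, qopq}, |N(zxhp)| = 6.
deg(ycwz) = 6; N(ycwz) = {cyro, gwww, wsrq, qopq, qphi, cjez}.
N(xmwi) = {cyro, cxxj, zxhp, gwww, henq, cjez}, |N(xmwi)| = 6.
6-regular, N=13; Paley(13): SR with (k,λ,μ)=(6,2,3).
A has 3 distinct eigenvalues ≈ [6.0, 1.3028, -2.3028].
λ_max=6, λ_min=-sqrt(13)/2 - 1/2; ϑ = −13·λ_min/(λ_max−λ_min) = sqrt(13).
ϑ(G) ≈ 3.6055513.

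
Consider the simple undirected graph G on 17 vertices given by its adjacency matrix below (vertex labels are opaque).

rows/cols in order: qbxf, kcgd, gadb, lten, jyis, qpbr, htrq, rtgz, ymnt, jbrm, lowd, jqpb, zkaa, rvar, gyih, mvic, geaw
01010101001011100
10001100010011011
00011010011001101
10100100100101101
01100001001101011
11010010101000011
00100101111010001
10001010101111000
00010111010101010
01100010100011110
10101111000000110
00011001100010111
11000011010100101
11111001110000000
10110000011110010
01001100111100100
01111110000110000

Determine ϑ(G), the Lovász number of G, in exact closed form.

Vertex gadb has 8 neighbors: lten, jyis, htrq, jbrm, lowd, rvar, gyih, geaw.
N(gyih) = {qbxf, gadb, lten, jbrm, lowd, jqpb, zkaa, mvic}, |N(gyih)| = 8.
N(jyis) = {kcgd, gadb, rtgz, lowd, jqpb, rvar, mvic, geaw}, |N(jyis)| = 8.
Vertex jqpb has 8 neighbors: lten, jyis, rtgz, ymnt, zkaa, gyih, mvic, geaw.
8-regular, N=17; Paley(17): SR with (k,λ,μ)=(8,3,4).
Distinct eigenvalues (to 5 d.p.): [8.0, 1.56155, -2.56155].
Lovász: ϑ = −17(-sqrt(17)/2 - 1/2)/(8+-(-sqrt(17)/2 - 1/2)) = sqrt(17).
ϑ(G) ≈ 4.1231056.

sqrt(17)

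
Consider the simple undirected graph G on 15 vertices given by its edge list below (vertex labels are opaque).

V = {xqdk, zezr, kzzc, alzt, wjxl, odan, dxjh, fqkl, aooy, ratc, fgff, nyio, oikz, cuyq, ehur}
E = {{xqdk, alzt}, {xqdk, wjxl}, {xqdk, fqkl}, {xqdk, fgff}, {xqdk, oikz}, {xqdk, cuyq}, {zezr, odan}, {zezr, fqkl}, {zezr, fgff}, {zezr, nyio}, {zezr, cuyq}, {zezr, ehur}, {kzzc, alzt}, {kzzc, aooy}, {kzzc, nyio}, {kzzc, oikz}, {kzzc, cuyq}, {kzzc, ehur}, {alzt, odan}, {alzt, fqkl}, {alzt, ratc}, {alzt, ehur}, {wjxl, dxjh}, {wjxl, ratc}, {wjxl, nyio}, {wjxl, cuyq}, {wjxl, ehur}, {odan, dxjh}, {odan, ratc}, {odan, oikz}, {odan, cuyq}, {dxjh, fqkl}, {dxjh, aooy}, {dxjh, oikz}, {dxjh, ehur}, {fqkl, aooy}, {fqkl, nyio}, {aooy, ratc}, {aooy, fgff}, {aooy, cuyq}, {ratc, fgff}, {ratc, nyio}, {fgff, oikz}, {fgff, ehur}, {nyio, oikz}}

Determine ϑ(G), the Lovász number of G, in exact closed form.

deg(fgff) = 6; N(fgff) = {xqdk, zezr, aooy, ratc, oikz, ehur}.
Vertex nyio has 6 neighbors: zezr, kzzc, wjxl, fqkl, ratc, oikz.
deg(alzt) = 6; N(alzt) = {xqdk, kzzc, odan, fqkl, ratc, ehur}.
Vertex wjxl has 6 neighbors: xqdk, dxjh, ratc, nyio, cuyq, ehur.
6-regular, N=15; Kneser-type, 2-subsets of [6].
spec(A) ≈ [6.0, 1.0, -3.0] (distinct, 3 d.p.).
Lovász: ϑ = −15(-3)/(6+-1*(-3)) = 5.
Numerically 5.000000.

5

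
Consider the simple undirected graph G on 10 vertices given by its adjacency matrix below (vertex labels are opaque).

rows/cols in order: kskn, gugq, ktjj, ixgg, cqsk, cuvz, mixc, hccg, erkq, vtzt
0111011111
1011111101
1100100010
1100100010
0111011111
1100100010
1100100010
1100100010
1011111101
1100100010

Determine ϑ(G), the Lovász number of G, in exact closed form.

Vertex vtzt has 4 neighbors: kskn, gugq, cqsk, erkq.
N(ktjj) = {kskn, gugq, cqsk, erkq}, |N(ktjj)| = 4.
Vertex cqsk has 8 neighbors: gugq, ktjj, ixgg, cuvz, mixc, hccg, erkq, vtzt.
N(mixc) = {kskn, gugq, cqsk, erkq}, |N(mixc)| = 4.
3 parts of sizes [6, 2, 2]; α(G) = 6 = ϑ (perfect).
Numerically 6.0000000.
α=6, χ(Ḡ)=6; ϑ=6 lies between (collapsed).

6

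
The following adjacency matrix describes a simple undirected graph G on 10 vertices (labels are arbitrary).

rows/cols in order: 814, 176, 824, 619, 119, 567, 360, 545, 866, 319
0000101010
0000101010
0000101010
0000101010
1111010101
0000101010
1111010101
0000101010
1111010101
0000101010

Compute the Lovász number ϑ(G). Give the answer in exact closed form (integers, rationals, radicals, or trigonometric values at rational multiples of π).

7

deg(119) = 7; N(119) = {814, 176, 824, 619, 567, 545, 319}.
deg(319) = 3; N(319) = {119, 360, 866}.
N(545) = {119, 360, 866}, |N(545)| = 3.
N(567) = {119, 360, 866}, |N(567)| = 3.
G = K_{7,3}: α = 7 = χ(Ḡ), so ϑ = 7.
Numerically 7.000000000.
Check 7 ≤ 7 ≤ 7: collapsed.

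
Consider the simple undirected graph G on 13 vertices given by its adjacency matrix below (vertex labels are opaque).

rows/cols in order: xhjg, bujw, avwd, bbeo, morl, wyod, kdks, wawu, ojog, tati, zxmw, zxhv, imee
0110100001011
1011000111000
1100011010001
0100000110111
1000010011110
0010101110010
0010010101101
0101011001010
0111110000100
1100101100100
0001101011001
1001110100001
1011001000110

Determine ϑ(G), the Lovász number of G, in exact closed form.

deg(bujw) = 6; N(bujw) = {xhjg, avwd, bbeo, wawu, ojog, tati}.
deg(bbeo) = 6; N(bbeo) = {bujw, wawu, ojog, zxmw, zxhv, imee}.
Vertex zxmw has 6 neighbors: bbeo, morl, kdks, ojog, tati, imee.
Vertex wyod has 6 neighbors: avwd, morl, kdks, wawu, ojog, zxhv.
Regular of degree 6 on 13 vertices: Paley(13): SR with (k,λ,μ)=(6,2,3).
A has 3 distinct eigenvalues ≈ [6.0, 1.302776, -2.302776].
Lovász: ϑ = −13(-sqrt(13)/2 - 1/2)/(6+-(-sqrt(13)/2 - 1/2)) = sqrt(13).
Numerically 3.6056.

sqrt(13)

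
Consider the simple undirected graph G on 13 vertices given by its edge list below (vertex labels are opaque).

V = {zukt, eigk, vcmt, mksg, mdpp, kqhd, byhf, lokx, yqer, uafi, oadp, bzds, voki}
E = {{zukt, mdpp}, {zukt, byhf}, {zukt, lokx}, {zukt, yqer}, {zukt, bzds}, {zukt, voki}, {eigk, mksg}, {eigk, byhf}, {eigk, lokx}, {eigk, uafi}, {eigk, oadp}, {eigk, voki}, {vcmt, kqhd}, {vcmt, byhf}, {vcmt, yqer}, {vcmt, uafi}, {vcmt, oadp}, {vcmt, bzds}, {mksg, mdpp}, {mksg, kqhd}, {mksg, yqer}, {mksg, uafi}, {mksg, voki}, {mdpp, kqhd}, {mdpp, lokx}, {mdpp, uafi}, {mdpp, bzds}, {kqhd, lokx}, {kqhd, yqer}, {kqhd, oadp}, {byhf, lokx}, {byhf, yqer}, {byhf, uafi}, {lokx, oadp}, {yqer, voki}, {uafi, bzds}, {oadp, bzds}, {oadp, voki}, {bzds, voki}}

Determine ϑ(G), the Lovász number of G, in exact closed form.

sqrt(13)

deg(zukt) = 6; N(zukt) = {mdpp, byhf, lokx, yqer, bzds, voki}.
deg(mdpp) = 6; N(mdpp) = {zukt, mksg, kqhd, lokx, uafi, bzds}.
deg(oadp) = 6; N(oadp) = {eigk, vcmt, kqhd, lokx, bzds, voki}.
deg(eigk) = 6; N(eigk) = {mksg, byhf, lokx, uafi, oadp, voki}.
Every vertex has degree 6 (N=13); strongly regular (13,6,2,3).
Distinct eigenvalues (to 3 d.p.): [6.0, 1.303, -2.303].
With N=13: ϑ(G) = 13·(-(-sqrt(13)/2 - 1/2))/(6−(-sqrt(13)/2 - 1/2)) = sqrt(13).
≈ 3.605551 (to 6 d.p.).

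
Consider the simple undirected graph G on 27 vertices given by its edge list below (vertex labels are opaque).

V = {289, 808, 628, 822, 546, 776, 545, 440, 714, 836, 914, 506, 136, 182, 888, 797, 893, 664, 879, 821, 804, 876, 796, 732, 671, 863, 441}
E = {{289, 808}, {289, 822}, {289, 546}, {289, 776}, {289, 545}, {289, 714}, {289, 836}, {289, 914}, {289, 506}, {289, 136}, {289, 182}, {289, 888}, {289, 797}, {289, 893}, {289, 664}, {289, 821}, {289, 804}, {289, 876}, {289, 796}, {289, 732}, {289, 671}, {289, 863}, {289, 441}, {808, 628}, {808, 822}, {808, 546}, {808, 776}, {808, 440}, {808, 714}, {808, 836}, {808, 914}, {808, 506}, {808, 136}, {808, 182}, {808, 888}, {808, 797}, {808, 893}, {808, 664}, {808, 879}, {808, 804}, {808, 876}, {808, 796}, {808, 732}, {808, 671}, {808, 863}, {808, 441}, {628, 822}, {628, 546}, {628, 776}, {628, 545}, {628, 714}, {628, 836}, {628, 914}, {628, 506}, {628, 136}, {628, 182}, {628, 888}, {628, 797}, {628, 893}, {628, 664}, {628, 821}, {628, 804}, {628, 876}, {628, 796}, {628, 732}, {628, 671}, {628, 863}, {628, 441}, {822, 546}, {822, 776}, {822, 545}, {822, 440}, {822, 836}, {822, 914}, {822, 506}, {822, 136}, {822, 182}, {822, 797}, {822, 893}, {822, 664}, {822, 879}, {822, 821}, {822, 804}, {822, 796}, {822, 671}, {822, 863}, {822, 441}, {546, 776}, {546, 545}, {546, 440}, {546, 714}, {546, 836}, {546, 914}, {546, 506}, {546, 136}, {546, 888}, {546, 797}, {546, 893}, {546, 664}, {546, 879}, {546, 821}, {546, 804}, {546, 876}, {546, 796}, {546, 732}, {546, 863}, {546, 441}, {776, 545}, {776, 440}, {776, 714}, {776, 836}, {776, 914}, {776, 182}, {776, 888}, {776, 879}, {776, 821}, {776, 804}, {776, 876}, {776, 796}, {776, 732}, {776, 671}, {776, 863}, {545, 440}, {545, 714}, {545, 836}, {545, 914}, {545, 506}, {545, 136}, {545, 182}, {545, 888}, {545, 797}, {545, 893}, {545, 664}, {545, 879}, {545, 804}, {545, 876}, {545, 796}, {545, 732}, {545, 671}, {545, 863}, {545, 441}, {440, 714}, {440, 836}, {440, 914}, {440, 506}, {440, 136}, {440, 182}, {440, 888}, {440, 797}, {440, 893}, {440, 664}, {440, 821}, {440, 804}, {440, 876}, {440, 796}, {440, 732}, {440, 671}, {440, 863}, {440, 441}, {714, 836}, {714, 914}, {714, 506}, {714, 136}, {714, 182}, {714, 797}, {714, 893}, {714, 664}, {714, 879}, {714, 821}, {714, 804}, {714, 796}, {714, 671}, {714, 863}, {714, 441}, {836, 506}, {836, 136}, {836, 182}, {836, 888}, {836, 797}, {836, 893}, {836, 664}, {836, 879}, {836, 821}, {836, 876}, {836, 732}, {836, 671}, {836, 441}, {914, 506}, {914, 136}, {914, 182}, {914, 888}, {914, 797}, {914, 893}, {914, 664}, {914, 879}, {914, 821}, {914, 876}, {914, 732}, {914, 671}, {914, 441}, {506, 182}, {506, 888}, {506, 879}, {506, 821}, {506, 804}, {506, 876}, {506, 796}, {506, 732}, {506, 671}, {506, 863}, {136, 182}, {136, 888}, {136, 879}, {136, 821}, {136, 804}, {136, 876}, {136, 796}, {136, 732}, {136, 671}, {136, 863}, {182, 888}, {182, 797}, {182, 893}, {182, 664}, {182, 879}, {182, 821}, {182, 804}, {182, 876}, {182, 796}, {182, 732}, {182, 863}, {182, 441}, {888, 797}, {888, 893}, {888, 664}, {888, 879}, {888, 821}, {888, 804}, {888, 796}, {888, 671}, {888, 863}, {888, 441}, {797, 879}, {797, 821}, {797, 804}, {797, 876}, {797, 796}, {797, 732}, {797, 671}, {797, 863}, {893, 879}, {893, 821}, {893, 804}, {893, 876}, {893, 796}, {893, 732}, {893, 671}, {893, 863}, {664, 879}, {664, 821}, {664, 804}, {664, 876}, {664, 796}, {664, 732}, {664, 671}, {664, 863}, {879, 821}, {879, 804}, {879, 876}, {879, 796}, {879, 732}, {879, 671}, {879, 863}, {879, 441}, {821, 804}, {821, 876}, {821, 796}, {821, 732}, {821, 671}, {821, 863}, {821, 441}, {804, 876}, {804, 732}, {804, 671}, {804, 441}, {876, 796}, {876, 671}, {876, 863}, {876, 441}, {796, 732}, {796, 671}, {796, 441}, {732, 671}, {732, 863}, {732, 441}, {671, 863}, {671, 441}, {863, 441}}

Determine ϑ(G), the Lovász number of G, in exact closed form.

N(797) = {289, 808, 628, 822, 546, 545, 440, 714, 836, 914, 182, 888, 879, 821, 804, 876, 796, 732, 671, 863}, |N(797)| = 20.
Vertex 893 has 20 neighbors: 289, 808, 628, 822, 546, 545, 440, 714, 836, 914, 182, 888, 879, 821, 804, 876, 796, 732, 671, 863.
Vertex 671 has 24 neighbors: 289, 808, 628, 822, 776, 545, 440, 714, 836, 914, 506, 136, 888, 797, 893, 664, 879, 821, 804, 876, 796, 732, 863, 441.
Vertex 914 has 22 neighbors: 289, 808, 628, 822, 546, 776, 545, 440, 714, 506, 136, 182, 888, 797, 893, 664, 879, 821, 876, 732, 671, 441.
Complete 6-partite, parts [7, 5, 5, 4, 3, 3]: perfect, ϑ = α = 7.
Numerically 7.0000.
Lovász sandwich 7 ≤ 7 ≤ 7: collapsed.

7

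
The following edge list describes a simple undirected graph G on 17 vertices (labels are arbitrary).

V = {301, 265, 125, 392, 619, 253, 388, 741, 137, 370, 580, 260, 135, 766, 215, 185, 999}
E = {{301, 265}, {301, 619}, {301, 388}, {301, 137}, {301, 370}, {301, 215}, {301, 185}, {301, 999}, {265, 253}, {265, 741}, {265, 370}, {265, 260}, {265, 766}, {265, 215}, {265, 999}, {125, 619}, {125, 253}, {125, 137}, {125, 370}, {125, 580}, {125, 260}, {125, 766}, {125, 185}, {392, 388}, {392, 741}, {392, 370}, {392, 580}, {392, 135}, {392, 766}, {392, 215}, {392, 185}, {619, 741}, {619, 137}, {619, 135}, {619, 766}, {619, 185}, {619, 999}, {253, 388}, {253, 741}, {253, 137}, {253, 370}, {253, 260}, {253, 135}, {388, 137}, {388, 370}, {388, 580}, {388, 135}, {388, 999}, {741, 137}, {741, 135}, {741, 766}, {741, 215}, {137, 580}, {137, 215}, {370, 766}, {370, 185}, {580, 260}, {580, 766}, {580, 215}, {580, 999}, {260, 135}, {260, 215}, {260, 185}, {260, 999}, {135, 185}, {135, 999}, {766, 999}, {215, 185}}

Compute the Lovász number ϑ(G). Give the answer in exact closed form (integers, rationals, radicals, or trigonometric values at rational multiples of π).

Vertex 125 has 8 neighbors: 619, 253, 137, 370, 580, 260, 766, 185.
N(580) = {125, 392, 388, 137, 260, 766, 215, 999}, |N(580)| = 8.
N(370) = {301, 265, 125, 392, 253, 388, 766, 185}, |N(370)| = 8.
Vertex 260 has 8 neighbors: 265, 125, 253, 580, 135, 215, 185, 999.
Every vertex has degree 8 (N=17); strongly regular (17,8,3,4).
spec(A) ≈ [8.0, 1.5616, -2.5616] (distinct, 4 d.p.).
Lovász: ϑ = −17(-sqrt(17)/2 - 1/2)/(8+-(-sqrt(17)/2 - 1/2)) = sqrt(17).
Numerically 4.123106.

sqrt(17)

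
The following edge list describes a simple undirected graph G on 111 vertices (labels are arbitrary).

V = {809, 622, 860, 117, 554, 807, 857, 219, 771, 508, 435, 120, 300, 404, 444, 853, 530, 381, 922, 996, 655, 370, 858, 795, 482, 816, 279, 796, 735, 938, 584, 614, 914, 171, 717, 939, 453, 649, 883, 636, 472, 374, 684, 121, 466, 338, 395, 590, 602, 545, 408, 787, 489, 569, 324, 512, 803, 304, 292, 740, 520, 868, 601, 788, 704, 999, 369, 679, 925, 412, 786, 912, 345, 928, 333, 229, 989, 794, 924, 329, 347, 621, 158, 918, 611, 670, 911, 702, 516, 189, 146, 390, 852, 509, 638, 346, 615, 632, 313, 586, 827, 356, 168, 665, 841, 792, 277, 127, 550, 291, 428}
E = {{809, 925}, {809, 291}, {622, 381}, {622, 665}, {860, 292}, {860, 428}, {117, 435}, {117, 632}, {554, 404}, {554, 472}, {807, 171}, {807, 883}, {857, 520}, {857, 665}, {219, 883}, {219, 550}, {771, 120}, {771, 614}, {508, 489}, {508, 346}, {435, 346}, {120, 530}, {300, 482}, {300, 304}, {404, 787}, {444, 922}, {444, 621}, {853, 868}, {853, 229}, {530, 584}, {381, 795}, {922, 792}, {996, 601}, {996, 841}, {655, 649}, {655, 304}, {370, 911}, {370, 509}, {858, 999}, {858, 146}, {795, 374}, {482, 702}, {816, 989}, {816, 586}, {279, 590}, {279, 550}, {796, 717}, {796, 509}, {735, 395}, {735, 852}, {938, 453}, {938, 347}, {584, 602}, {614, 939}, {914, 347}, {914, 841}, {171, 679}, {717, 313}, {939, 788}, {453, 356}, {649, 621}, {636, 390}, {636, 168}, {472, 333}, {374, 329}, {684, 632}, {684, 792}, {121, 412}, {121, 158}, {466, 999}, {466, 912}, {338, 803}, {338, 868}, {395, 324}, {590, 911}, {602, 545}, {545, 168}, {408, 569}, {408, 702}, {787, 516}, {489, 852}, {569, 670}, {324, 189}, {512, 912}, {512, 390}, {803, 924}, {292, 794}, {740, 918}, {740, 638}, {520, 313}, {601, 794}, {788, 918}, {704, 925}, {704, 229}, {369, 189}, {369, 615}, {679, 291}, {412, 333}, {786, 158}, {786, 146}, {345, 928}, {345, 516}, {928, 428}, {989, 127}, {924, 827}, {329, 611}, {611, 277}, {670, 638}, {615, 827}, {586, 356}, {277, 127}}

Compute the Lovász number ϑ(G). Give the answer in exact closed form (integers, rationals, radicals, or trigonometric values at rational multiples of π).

deg(912) = 2; N(912) = {466, 512}.
Vertex 586 has 2 neighbors: 816, 356.
Vertex 338 has 2 neighbors: 803, 868.
deg(704) = 2; N(704) = {925, 229}.
2-regular, N=111; a single 111-cycle (edge-transitive).
The 56 distinct eigenvalues: [2.0, 1.9968, 1.9872, 1.9712, 1.949, 1.9204, 1.8858, 1.845, 1.7984, 1.746, 1.688, 1.6247, 1.5561, 1.4825, 1.4042, 1.3213, 1.2343, 1.1433, 1.0486, 0.9506, 0.8495, 0.7457, 0.6395, 0.5313, 0.4214, 0.3101, 0.1978, 0.0849, -0.0283, -0.1414, -0.254, -0.3659, -0.4765, -0.5856, -0.6929, -0.7979, -0.9004, -1.0, -1.0964, -1.1893, -1.2783, -1.3633, -1.4439, -1.5199, -1.591, -1.657, -1.7177, -1.7729, -1.8225, -1.8661, -1.9039, -1.9355, -1.9609, -1.98, -1.9928, -1.9992].
−111·(-2*cos(pi/111)) / ((2)−(-2*cos(pi/111))) = 111*cos(pi/111)/(cos(pi/111) + 1) = ϑ(G).
ϑ(G) ≈ 55.4889.
Lovász sandwich 55 ≤ 111*cos(pi/111)/(cos(pi/111) + 1) ≤ 56: both strict.

111*cos(pi/111)/(cos(pi/111) + 1)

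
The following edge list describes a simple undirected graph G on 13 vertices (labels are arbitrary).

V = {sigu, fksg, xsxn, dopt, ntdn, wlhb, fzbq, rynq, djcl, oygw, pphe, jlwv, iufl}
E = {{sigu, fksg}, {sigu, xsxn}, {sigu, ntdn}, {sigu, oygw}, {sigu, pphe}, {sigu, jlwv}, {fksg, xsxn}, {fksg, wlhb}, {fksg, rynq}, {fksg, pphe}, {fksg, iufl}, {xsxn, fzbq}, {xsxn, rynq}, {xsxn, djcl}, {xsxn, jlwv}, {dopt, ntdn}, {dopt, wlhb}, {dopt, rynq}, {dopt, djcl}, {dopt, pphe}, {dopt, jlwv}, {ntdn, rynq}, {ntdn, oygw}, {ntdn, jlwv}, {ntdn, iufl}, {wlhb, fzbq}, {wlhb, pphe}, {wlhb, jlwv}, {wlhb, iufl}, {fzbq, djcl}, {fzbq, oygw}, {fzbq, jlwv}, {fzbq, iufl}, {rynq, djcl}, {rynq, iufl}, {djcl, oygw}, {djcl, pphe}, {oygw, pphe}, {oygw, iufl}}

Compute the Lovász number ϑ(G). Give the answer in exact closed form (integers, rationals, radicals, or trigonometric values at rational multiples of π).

N(iufl) = {fksg, ntdn, wlhb, fzbq, rynq, oygw}, |N(iufl)| = 6.
Vertex sigu has 6 neighbors: fksg, xsxn, ntdn, oygw, pphe, jlwv.
Vertex pphe has 6 neighbors: sigu, fksg, dopt, wlhb, djcl, oygw.
N(jlwv) = {sigu, xsxn, dopt, ntdn, wlhb, fzbq}, |N(jlwv)| = 6.
Every vertex has degree 6 (N=13); Paley(13): SR with (k,λ,μ)=(6,2,3).
The 3 distinct eigenvalues: [6.0, 1.3028, -2.3028].
−13·(-sqrt(13)/2 - 1/2) / ((6)−(-sqrt(13)/2 - 1/2)) = sqrt(13) = ϑ(G).
Numerically 3.6056.

sqrt(13)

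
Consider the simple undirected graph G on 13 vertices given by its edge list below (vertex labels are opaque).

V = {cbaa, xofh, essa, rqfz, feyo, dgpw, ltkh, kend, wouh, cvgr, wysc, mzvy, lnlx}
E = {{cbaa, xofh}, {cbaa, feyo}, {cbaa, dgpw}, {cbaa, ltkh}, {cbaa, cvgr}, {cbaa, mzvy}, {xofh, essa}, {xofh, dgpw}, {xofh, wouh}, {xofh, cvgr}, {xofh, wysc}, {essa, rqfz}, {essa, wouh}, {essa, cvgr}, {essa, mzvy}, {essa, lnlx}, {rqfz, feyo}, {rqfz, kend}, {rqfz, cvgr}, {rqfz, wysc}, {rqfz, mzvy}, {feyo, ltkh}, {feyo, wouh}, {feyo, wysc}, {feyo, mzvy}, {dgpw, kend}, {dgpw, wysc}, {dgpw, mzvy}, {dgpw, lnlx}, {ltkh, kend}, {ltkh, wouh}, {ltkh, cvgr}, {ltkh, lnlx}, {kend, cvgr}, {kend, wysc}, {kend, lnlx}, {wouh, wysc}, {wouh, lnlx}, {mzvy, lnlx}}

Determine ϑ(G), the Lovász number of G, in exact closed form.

N(xofh) = {cbaa, essa, dgpw, wouh, cvgr, wysc}, |N(xofh)| = 6.
deg(ltkh) = 6; N(ltkh) = {cbaa, feyo, kend, wouh, cvgr, lnlx}.
Vertex kend has 6 neighbors: rqfz, dgpw, ltkh, cvgr, wysc, lnlx.
deg(essa) = 6; N(essa) = {xofh, rqfz, wouh, cvgr, mzvy, lnlx}.
deg(v) = 6 for all v (|V|=13); Paley(13): SR with (k,λ,μ)=(6,2,3).
A has 3 distinct eigenvalues ≈ [6.0, 1.302776, -2.302776].
−13·(-sqrt(13)/2 - 1/2) / ((6)−(-sqrt(13)/2 - 1/2)) = sqrt(13) = ϑ(G).
≈ 3.60555 (to 5 d.p.).

sqrt(13)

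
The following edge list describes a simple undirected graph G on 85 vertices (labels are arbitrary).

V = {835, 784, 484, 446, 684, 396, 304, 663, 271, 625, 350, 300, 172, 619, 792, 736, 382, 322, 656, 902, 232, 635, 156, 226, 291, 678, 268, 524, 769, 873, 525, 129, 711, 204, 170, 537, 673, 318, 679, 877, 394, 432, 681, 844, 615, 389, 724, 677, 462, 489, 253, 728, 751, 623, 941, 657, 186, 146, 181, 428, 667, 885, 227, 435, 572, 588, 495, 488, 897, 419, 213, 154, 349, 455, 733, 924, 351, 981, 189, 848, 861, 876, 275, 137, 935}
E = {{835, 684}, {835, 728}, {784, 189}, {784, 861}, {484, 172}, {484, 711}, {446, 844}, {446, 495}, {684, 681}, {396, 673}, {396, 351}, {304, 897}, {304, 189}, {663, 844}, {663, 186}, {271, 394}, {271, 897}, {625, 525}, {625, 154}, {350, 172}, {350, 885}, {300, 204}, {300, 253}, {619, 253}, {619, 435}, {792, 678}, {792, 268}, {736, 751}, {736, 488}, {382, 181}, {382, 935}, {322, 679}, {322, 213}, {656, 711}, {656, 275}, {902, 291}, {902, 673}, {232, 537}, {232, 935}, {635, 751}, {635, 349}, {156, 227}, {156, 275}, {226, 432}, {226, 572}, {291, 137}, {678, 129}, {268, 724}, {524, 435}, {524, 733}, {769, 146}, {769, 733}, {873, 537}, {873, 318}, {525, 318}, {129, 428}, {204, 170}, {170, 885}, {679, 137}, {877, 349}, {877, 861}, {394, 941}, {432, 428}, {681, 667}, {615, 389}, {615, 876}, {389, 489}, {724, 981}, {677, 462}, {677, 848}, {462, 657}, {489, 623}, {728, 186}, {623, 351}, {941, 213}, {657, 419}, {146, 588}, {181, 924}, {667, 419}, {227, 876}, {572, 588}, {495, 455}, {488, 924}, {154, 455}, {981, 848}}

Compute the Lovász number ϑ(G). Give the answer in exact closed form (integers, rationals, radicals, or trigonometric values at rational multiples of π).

deg(835) = 2; N(835) = {684, 728}.
Vertex 784 has 2 neighbors: 189, 861.
deg(588) = 2; N(588) = {146, 572}.
N(300) = {204, 253}, |N(300)| = 2.
G on 85 vertices is 2-regular; the odd cycle C_{85}.
The 43 distinct eigenvalues: [2.0, 1.994538, 1.978183, 1.951024, 1.913209, 1.864944, 1.806494, 1.738178, 1.660368, 1.57349, 1.478018, 1.374473, 1.263422, 1.14547, 1.021262, 0.891477, 0.756822, 0.618034, 0.47587, 0.331108, 0.184537, 0.036958, -0.110823, -0.257998, -0.403765, -0.547326, -0.687898, -0.824713, -0.957023, -1.084107, -1.205269, -1.319849, -1.42722, -1.526797, -1.618034, -1.700434, -1.773547, -1.836974, -1.890368, -1.933437, -1.965946, -1.987718, -1.998634].
With N=85: ϑ(G) = 85·(-(-1)*2*cos(pi/85))/(2−(-2*cos(pi/85))) = 85*cos(pi/85)/(cos(pi/85) + 1).
≈ 42.48548257 (to 8 d.p.).
α=42, χ(Ḡ)=43; ϑ=85*cos(pi/85)/(cos(pi/85) + 1) lies between (both strict).

85*cos(pi/85)/(cos(pi/85) + 1)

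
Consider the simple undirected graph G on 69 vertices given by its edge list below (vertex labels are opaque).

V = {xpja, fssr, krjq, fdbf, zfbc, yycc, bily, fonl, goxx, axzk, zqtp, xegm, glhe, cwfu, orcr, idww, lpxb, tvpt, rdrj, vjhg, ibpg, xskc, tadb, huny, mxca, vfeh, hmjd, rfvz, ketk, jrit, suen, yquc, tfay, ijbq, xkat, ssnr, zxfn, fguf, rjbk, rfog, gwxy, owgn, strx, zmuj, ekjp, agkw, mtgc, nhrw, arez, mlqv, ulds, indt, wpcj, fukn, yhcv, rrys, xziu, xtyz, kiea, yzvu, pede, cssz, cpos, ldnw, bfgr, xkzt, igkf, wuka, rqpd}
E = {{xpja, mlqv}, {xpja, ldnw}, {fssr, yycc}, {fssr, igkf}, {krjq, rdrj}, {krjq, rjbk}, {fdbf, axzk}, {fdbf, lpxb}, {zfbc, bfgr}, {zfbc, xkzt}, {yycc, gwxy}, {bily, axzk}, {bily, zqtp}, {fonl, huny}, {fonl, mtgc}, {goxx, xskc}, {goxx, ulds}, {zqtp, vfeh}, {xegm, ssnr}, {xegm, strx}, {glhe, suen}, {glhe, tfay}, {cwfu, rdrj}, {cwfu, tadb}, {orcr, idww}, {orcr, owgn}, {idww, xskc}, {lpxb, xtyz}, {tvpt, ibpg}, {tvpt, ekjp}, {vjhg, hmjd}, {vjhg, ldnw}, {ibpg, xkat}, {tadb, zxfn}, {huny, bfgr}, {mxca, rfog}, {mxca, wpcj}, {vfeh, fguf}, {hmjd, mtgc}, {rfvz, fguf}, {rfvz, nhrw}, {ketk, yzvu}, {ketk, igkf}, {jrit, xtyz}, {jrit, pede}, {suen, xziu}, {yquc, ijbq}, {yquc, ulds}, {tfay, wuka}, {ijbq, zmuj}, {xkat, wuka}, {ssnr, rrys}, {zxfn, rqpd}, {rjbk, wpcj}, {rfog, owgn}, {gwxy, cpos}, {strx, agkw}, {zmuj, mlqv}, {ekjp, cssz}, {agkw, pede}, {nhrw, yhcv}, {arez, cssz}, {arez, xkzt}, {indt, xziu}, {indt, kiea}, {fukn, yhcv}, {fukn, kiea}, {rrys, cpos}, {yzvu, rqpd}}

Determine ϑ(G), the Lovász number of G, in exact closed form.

deg(axzk) = 2; N(axzk) = {fdbf, bily}.
N(rrys) = {ssnr, cpos}, |N(rrys)| = 2.
deg(rjbk) = 2; N(rjbk) = {krjq, wpcj}.
Vertex tvpt has 2 neighbors: ibpg, ekjp.
Every vertex has degree 2 (N=69); connected 2-regular on 69 ⇒ C_{69}.
Distinct eigenvalues (to 5 d.p.): [2.0, 1.99171, 1.96692, 1.92583, 1.86879, 1.79626, 1.70884, 1.60726, 1.49237, 1.36511, 1.22653, 1.0778, 0.92013, 0.75484, 0.58329, 0.40691, 0.22716, 0.04553, -0.13648, -0.31737, -0.49562, -0.66976, -0.83835, -1.0, -1.15336, -1.29716, -1.43022, -1.55142, -1.65977, -1.75437, -1.83442, -1.89928, -1.9484, -1.98137, -1.99793].
−69·(-2*cos(pi/69)) / ((2)−(-2*cos(pi/69))) = 69*cos(pi/69)/(cos(pi/69) + 1) = ϑ(G).
= 34.482114… (decimal).
Sandwich: α(G)=34 ≤ ϑ(G)=69*cos(pi/69)/(cos(pi/69) + 1) ≤ χ(Ḡ)=35 (both strict).

69*cos(pi/69)/(cos(pi/69) + 1)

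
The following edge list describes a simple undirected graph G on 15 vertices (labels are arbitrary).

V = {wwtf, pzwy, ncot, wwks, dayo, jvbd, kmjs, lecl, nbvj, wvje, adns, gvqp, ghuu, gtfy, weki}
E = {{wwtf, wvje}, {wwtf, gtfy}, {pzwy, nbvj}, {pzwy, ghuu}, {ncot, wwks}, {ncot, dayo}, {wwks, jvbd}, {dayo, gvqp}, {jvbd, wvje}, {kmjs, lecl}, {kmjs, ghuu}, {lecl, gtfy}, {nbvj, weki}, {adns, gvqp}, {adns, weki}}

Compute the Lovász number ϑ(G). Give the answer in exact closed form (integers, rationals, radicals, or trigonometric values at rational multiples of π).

15*cos(pi/15)/(cos(pi/15) + 1)

N(kmjs) = {lecl, ghuu}, |N(kmjs)| = 2.
Vertex lecl has 2 neighbors: kmjs, gtfy.
N(ghuu) = {pzwy, kmjs}, |N(ghuu)| = 2.
N(adns) = {gvqp, weki}, |N(adns)| = 2.
deg(v) = 2 for all v (|V|=15); this is C_{15}, the 15-cycle.
Distinct eigenvalues (to 5 d.p.): [2.0, 1.82709, 1.33826, 0.61803, -0.20906, -1.0, -1.61803, -1.9563].
−15·(-2*cos(pi/15)) / ((2)−(-2*cos(pi/15))) = 15*cos(pi/15)/(cos(pi/15) + 1) = ϑ(G).
ϑ(G) ≈ 7.417148.
α=7, χ(Ḡ)=8; ϑ=15*cos(pi/15)/(cos(pi/15) + 1) lies between (both strict).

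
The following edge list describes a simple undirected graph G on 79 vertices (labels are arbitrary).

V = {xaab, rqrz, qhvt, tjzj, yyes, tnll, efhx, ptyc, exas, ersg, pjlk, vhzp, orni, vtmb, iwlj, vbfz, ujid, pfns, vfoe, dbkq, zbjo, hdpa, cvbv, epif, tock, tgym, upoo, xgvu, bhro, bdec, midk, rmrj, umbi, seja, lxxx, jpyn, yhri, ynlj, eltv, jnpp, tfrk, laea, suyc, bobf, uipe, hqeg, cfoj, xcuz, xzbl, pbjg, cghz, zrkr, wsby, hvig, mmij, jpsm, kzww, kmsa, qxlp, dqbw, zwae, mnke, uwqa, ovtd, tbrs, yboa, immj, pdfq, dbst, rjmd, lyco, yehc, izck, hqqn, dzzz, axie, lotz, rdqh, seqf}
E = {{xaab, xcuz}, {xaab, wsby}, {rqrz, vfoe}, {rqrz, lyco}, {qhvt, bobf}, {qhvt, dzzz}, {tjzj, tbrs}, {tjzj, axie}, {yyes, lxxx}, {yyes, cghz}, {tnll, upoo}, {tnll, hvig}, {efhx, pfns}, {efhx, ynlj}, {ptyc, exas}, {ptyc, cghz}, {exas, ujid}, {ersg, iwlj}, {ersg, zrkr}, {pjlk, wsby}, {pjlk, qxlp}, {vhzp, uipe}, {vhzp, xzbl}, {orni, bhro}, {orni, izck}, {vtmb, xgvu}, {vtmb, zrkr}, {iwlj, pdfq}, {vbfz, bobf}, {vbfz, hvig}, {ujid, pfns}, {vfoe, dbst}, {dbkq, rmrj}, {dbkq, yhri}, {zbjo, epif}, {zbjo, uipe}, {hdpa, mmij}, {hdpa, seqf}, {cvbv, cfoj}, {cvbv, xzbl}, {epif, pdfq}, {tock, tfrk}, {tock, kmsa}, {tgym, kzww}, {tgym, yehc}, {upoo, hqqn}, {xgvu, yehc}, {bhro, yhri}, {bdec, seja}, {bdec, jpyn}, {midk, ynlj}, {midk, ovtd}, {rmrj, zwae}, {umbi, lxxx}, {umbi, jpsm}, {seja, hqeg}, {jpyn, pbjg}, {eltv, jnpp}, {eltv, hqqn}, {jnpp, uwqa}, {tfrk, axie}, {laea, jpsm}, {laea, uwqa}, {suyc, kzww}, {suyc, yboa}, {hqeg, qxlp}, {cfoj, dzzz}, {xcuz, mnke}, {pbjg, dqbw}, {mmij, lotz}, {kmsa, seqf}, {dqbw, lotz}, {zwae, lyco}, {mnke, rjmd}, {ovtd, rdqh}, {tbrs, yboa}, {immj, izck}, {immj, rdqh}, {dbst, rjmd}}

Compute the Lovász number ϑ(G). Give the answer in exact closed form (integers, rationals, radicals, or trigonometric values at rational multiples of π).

79*cos(pi/79)/(cos(pi/79) + 1)

deg(zrkr) = 2; N(zrkr) = {ersg, vtmb}.
deg(epif) = 2; N(epif) = {zbjo, pdfq}.
N(hvig) = {tnll, vbfz}, |N(hvig)| = 2.
N(dzzz) = {qhvt, cfoj}, |N(dzzz)| = 2.
G on 79 vertices is 2-regular; this is C_{79}, the 79-cycle.
Distinct eigenvalues (to 6 d.p.): [2.0, 1.993678, 1.974751, 1.943339, 1.89964, 1.843932, 1.776565, 1.697967, 1.608633, 1.509129, 1.400084, 1.282187, 1.156184, 1.022871, 0.883091, 0.737728, 0.587701, 0.433958, 0.277471, 0.11923, -0.039764, -0.198508, -0.355996, -0.511233, -0.663239, -0.811051, -0.953735, -1.09039, -1.22015, -1.342197, -1.455758, -1.560115, -1.654608, -1.738641, -1.811681, -1.873267, -1.92301, -1.960595, -1.985784, -1.998419].
−79·(-2*cos(pi/79)) / ((2)−(-2*cos(pi/79))) = 79*cos(pi/79)/(cos(pi/79) + 1) = ϑ(G).
= 39.48437942… (decimal).
39 ≤ 79*cos(pi/79)/(cos(pi/79) + 1) ≤ 40: both strict.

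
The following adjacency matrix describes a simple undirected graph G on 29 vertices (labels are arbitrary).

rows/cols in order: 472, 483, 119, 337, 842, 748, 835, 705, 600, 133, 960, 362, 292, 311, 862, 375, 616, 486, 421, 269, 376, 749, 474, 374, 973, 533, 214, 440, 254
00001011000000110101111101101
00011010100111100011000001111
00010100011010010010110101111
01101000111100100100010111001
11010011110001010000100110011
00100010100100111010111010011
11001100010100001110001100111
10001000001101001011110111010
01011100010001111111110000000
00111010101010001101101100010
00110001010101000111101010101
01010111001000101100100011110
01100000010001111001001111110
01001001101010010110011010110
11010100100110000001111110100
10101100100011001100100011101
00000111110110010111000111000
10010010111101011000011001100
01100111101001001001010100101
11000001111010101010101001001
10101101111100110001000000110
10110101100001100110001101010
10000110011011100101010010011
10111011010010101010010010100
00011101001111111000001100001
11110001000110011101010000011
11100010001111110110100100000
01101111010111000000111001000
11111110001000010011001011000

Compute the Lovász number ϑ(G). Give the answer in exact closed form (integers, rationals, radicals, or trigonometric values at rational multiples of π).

sqrt(29)

N(375) = {472, 119, 842, 748, 600, 292, 311, 616, 486, 376, 973, 533, 214, 254}, |N(375)| = 14.
N(311) = {483, 842, 705, 600, 960, 292, 375, 486, 421, 749, 474, 973, 214, 440}, |N(311)| = 14.
N(292) = {483, 119, 133, 311, 862, 375, 616, 269, 474, 374, 973, 533, 214, 440}, |N(292)| = 14.
N(362) = {483, 337, 748, 835, 705, 960, 862, 616, 486, 376, 973, 533, 214, 440}, |N(362)| = 14.
Regular of degree 14 on 29 vertices: SR(29,14,6,7) — a Paley graph.
A has 3 distinct eigenvalues ≈ [14.0, 2.192582, -3.192582].
−29·(-sqrt(29)/2 - 1/2) / ((14)−(-sqrt(29)/2 - 1/2)) = sqrt(29) = ϑ(G).
Numerically 5.385164807.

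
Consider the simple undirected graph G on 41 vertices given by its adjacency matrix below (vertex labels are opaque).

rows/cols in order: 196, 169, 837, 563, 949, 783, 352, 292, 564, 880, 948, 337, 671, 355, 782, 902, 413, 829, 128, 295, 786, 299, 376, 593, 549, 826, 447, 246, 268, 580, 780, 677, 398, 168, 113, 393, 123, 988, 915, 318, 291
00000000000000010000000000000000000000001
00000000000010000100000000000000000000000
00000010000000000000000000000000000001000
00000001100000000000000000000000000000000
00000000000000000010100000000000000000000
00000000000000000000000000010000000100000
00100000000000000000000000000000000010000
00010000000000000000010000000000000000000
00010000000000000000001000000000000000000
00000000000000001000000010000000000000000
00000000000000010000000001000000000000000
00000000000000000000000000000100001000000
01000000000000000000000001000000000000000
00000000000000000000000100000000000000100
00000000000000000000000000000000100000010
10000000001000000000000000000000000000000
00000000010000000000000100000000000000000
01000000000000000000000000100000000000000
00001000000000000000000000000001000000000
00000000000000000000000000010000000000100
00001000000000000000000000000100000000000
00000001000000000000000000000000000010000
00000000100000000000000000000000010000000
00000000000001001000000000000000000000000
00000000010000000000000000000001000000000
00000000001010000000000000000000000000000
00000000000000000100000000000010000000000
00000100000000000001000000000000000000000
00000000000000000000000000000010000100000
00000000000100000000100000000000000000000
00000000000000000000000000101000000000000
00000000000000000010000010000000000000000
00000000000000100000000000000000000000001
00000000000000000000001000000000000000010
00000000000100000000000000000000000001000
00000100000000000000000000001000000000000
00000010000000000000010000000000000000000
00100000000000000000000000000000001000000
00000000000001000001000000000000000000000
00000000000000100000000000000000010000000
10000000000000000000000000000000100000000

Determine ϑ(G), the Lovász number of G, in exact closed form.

deg(168) = 2; N(168) = {376, 318}.
deg(291) = 2; N(291) = {196, 398}.
N(948) = {902, 826}, |N(948)| = 2.
N(376) = {564, 168}, |N(376)| = 2.
deg(v) = 2 for all v (|V|=41); this is C_{41}, the 41-cycle.
spec(A) ≈ [2.0, 1.9766, 1.9068, 1.7923, 1.6359, 1.441, 1.2125, 0.9554, 0.676, 0.3808, 0.0766, -0.2294, -0.53, -0.8181, -1.0871, -1.3307, -1.543, -1.7191, -1.855, -1.9474, -1.9941] (distinct, 4 d.p.).
With N=41: ϑ(G) = 41·(-(-1)*2*cos(pi/41))/(2−(-2*cos(pi/41))) = 41*cos(pi/41)/(cos(pi/41) + 1).
≈ 20.46988 (to 5 d.p.).
Check 20 ≤ 41*cos(pi/41)/(cos(pi/41) + 1) ≤ 21: both strict.

41*cos(pi/41)/(cos(pi/41) + 1)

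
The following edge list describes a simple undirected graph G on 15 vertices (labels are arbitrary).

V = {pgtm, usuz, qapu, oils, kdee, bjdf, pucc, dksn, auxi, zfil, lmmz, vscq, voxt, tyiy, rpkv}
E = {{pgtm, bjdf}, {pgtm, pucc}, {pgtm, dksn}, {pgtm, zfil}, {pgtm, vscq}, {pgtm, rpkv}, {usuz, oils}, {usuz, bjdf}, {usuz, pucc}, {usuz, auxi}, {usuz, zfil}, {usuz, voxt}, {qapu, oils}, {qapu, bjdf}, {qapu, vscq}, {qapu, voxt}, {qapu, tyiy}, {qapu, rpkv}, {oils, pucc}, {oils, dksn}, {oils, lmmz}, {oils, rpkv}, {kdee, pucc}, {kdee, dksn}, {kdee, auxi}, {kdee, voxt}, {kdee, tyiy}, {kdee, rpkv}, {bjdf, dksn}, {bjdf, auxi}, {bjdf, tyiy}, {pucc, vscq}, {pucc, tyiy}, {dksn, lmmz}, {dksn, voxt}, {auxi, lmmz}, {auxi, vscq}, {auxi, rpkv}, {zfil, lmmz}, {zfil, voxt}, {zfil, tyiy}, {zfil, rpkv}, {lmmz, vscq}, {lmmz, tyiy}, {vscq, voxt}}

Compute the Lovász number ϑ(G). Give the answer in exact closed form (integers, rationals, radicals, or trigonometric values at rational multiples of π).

deg(tyiy) = 6; N(tyiy) = {qapu, kdee, bjdf, pucc, zfil, lmmz}.
N(oils) = {usuz, qapu, pucc, dksn, lmmz, rpkv}, |N(oils)| = 6.
Vertex zfil has 6 neighbors: pgtm, usuz, lmmz, voxt, tyiy, rpkv.
deg(rpkv) = 6; N(rpkv) = {pgtm, qapu, oils, kdee, auxi, zfil}.
6-regular, N=15; Kneser-type, 2-subsets of [6].
A has 3 distinct eigenvalues ≈ [6.0, 1.0, -3.0].
Lovász (edge-transitive): ϑ = −15·(-3)/((6)−(-3)) = 5.
ϑ(G) ≈ 5.000000000.

5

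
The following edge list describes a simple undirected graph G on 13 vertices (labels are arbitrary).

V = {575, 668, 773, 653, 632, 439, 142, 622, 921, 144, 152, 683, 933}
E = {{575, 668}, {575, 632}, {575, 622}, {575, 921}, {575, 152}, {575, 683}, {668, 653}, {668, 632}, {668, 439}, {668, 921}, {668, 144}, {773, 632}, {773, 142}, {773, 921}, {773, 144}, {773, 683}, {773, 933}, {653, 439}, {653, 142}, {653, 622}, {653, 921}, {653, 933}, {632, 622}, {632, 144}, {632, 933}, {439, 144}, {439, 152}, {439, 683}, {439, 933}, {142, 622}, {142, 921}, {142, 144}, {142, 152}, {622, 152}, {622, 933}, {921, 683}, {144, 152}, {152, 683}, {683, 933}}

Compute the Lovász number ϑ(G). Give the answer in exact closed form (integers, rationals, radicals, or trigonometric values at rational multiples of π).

sqrt(13)

Vertex 773 has 6 neighbors: 632, 142, 921, 144, 683, 933.
deg(144) = 6; N(144) = {668, 773, 632, 439, 142, 152}.
deg(933) = 6; N(933) = {773, 653, 632, 439, 622, 683}.
Vertex 152 has 6 neighbors: 575, 439, 142, 622, 144, 683.
G on 13 vertices is 6-regular; strongly regular (13,6,2,3).
spec(A) ≈ [6.0, 1.3028, -2.3028] (distinct, 4 d.p.).
With N=13: ϑ(G) = 13·(-(-sqrt(13)/2 - 1/2))/(6−(-sqrt(13)/2 - 1/2)) = sqrt(13).
Numerically 3.6056.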